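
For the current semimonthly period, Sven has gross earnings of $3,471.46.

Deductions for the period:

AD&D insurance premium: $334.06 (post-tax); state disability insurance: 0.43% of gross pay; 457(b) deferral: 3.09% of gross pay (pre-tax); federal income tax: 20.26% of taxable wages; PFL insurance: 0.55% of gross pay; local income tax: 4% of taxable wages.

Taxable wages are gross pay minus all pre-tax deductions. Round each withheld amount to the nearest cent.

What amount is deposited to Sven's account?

$2,179.96

457(b) deferral: $3,471.46 × 0.0309 = $107.27
Taxable wages = $3,471.46 − $107.27 = $3,364.19
Local income tax: $3,364.19 × 0.04 = $134.57
Federal income tax: $3,364.19 × 0.2026 = $681.58
PFL insurance: $3,471.46 × 0.0055 = $19.09
State disability insurance: $3,471.46 × 0.0043 = $14.93
AD&D insurance premium: $334.06
Total deductions = $107.27 + $134.57 + $681.58 + $19.09 + $14.93 + $334.06 = $1,291.50
Net pay = $3,471.46 − $1,291.50 = $2,179.96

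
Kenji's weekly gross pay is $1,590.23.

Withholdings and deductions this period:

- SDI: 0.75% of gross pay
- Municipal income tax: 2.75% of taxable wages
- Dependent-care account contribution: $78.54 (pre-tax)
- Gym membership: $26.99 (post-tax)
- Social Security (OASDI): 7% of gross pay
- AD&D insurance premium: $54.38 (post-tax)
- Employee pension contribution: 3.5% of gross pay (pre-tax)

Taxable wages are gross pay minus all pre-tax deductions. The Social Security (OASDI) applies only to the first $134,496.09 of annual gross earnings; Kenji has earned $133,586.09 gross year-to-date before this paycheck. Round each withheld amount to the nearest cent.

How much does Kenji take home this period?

$1,258.99

Dependent-care account contribution: $78.54
Employee pension contribution: $1,590.23 × 0.035 = $55.66
Pre-tax total = $78.54 + $55.66 = $134.20
Taxable wages = $1,590.23 − $134.20 = $1,456.03
Municipal income tax: $1,456.03 × 0.0275 = $40.04
SDI: $1,590.23 × 0.0075 = $11.93
Social Security (OASDI): only $134,496.09 − $133,586.09 = $910.00 of this check is subject → $910.00 × 0.07 = $63.70
AD&D insurance premium: $54.38
Gym membership: $26.99
Total deductions = $78.54 + $55.66 + $40.04 + $11.93 + $63.70 + $54.38 + $26.99 = $331.24
Net pay = $1,590.23 − $331.24 = $1,258.99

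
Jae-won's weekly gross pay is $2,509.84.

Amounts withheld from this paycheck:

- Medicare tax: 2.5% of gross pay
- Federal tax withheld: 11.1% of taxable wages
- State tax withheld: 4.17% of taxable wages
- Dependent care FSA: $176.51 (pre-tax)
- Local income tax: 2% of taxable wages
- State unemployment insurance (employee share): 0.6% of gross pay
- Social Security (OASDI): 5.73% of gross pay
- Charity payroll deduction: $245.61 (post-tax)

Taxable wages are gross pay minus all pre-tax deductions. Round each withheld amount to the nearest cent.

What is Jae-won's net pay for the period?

$1,463.13

Dependent care FSA: $176.51
Taxable wages = $2,509.84 − $176.51 = $2,333.33
Federal tax withheld: $2,333.33 × 0.111 = $259.00
State tax withheld: $2,333.33 × 0.0417 = $97.30
Local income tax: $2,333.33 × 0.02 = $46.67
State unemployment insurance (employee share): $2,509.84 × 0.006 = $15.06
Social Security (OASDI): $2,509.84 × 0.0573 = $143.81
Medicare tax: $2,509.84 × 0.025 = $62.75
Charity payroll deduction: $245.61
Total deductions = $176.51 + $259.00 + $97.30 + $46.67 + $15.06 + $143.81 + $62.75 + $245.61 = $1,046.71
Net pay = $2,509.84 − $1,046.71 = $1,463.13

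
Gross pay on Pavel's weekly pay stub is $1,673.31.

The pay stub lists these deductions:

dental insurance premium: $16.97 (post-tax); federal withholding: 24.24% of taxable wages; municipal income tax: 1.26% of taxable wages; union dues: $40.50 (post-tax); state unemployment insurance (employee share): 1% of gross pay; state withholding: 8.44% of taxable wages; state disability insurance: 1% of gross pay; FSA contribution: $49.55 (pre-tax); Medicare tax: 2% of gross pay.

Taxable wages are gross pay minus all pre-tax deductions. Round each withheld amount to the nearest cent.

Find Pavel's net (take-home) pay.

FSA contribution: $49.55
Taxable wages = $1,673.31 − $49.55 = $1,623.76
State withholding: $1,623.76 × 0.0844 = $137.05
Federal withholding: $1,623.76 × 0.2424 = $393.60
Municipal income tax: $1,623.76 × 0.0126 = $20.46
Medicare tax: $1,673.31 × 0.02 = $33.47
State disability insurance: $1,673.31 × 0.01 = $16.73
State unemployment insurance (employee share): $1,673.31 × 0.01 = $16.73
Union dues: $40.50
Dental insurance premium: $16.97
Total deductions = $49.55 + $137.05 + $393.60 + $20.46 + $33.47 + $16.73 + $16.73 + $40.50 + $16.97 = $725.06
Net pay = $1,673.31 − $725.06 = $948.25

$948.25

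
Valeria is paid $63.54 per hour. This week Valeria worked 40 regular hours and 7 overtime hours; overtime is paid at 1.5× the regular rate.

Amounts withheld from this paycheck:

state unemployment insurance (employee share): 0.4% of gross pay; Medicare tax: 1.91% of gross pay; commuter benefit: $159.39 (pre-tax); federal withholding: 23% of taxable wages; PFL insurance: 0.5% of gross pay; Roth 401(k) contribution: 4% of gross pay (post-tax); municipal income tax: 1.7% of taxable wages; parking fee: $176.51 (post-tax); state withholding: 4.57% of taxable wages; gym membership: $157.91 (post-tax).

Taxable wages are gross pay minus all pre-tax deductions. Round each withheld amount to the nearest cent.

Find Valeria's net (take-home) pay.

$1,603.88

Regular pay: 40 × $63.54 = $2,541.60
Overtime pay: 7 × $63.54 × 1.5 = $667.17
Gross pay = $2,541.60 + $667.17 = $3,208.77
Commuter benefit: $159.39
Taxable wages = $3,208.77 − $159.39 = $3,049.38
Federal withholding: $3,049.38 × 0.23 = $701.36
State withholding: $3,049.38 × 0.0457 = $139.36
Municipal income tax: $3,049.38 × 0.017 = $51.84
Medicare tax: $3,208.77 × 0.0191 = $61.29
State unemployment insurance (employee share): $3,208.77 × 0.004 = $12.84
PFL insurance: $3,208.77 × 0.005 = $16.04
Gym membership: $157.91
Roth 401(k) contribution: $3,208.77 × 0.04 = $128.35
Parking fee: $176.51
Total deductions = $159.39 + $701.36 + $139.36 + $51.84 + $61.29 + $12.84 + $16.04 + $157.91 + $128.35 + $176.51 = $1,604.89
Net pay = $3,208.77 − $1,604.89 = $1,603.88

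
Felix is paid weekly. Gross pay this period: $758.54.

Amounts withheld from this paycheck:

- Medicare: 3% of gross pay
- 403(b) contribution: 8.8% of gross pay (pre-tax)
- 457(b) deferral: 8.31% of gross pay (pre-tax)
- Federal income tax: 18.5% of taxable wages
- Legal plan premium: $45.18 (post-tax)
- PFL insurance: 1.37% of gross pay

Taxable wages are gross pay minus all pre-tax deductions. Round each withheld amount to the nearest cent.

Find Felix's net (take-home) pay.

403(b) contribution: $758.54 × 0.088 = $66.75
457(b) deferral: $758.54 × 0.0831 = $63.03
Pre-tax total = $66.75 + $63.03 = $129.78
Taxable wages = $758.54 − $129.78 = $628.76
Federal income tax: $628.76 × 0.185 = $116.32
PFL insurance: $758.54 × 0.0137 = $10.39
Medicare: $758.54 × 0.03 = $22.76
Legal plan premium: $45.18
Total deductions = $66.75 + $63.03 + $116.32 + $10.39 + $22.76 + $45.18 = $324.43
Net pay = $758.54 − $324.43 = $434.11

$434.11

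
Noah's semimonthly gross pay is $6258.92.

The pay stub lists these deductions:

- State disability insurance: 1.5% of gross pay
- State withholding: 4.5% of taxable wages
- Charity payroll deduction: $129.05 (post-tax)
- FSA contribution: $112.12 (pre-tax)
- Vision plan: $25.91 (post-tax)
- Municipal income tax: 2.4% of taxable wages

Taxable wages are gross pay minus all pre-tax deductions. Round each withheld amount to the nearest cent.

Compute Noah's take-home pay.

FSA contribution: $112.12
Taxable wages = $6258.92 − $112.12 = $6146.80
Municipal income tax: $6146.80 × 0.024 = $147.52
State withholding: $6146.80 × 0.045 = $276.61
State disability insurance: $6258.92 × 0.015 = $93.88
Charity payroll deduction: $129.05
Vision plan: $25.91
Total deductions = $112.12 + $147.52 + $276.61 + $93.88 + $129.05 + $25.91 = $785.09
Net pay = $6258.92 − $785.09 = $5473.83

$5473.83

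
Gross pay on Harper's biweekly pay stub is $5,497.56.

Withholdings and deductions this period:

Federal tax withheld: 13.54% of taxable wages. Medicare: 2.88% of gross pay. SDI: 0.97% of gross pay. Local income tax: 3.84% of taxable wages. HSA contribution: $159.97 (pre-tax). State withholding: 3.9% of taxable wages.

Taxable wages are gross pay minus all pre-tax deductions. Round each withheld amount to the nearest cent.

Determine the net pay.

$3,990.09

HSA contribution: $159.97
Taxable wages = $5,497.56 − $159.97 = $5,337.59
Federal tax withheld: $5,337.59 × 0.1354 = $722.71
State withholding: $5,337.59 × 0.039 = $208.17
Local income tax: $5,337.59 × 0.0384 = $204.96
SDI: $5,497.56 × 0.0097 = $53.33
Medicare: $5,497.56 × 0.0288 = $158.33
Total deductions = $159.97 + $722.71 + $208.17 + $204.96 + $53.33 + $158.33 = $1,507.47
Net pay = $5,497.56 − $1,507.47 = $3,990.09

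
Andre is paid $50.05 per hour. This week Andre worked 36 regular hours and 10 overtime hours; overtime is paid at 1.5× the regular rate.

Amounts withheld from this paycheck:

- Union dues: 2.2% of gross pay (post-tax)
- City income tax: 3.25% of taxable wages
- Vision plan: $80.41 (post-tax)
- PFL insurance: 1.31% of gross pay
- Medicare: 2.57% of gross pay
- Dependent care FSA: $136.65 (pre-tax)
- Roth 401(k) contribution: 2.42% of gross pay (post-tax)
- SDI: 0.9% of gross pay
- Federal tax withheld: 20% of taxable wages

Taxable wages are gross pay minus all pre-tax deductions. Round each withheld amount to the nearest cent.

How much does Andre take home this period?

Regular pay: 36 × $50.05 = $1,801.80
Overtime pay: 10 × $50.05 × 1.5 = $750.75
Gross pay = $1,801.80 + $750.75 = $2,552.55
Dependent care FSA: $136.65
Taxable wages = $2,552.55 − $136.65 = $2,415.90
Federal tax withheld: $2,415.90 × 0.2 = $483.18
City income tax: $2,415.90 × 0.0325 = $78.52
PFL insurance: $2,552.55 × 0.0131 = $33.44
SDI: $2,552.55 × 0.009 = $22.97
Medicare: $2,552.55 × 0.0257 = $65.60
Roth 401(k) contribution: $2,552.55 × 0.0242 = $61.77
Union dues: $2,552.55 × 0.022 = $56.16
Vision plan: $80.41
Total deductions = $136.65 + $483.18 + $78.52 + $33.44 + $22.97 + $65.60 + $61.77 + $56.16 + $80.41 = $1,018.70
Net pay = $2,552.55 − $1,018.70 = $1,533.85

$1,533.85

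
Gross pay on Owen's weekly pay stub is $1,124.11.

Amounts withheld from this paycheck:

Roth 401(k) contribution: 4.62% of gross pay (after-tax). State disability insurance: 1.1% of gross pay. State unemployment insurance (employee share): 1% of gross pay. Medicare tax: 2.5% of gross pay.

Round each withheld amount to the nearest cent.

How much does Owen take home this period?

$1,020.47

State disability insurance: $1,124.11 × 0.011 = $12.37
State unemployment insurance (employee share): $1,124.11 × 0.01 = $11.24
Medicare tax: $1,124.11 × 0.025 = $28.10
Roth 401(k) contribution: $1,124.11 × 0.0462 = $51.93
Total deductions = $12.37 + $11.24 + $28.10 + $51.93 = $103.64
Net pay = $1,124.11 − $103.64 = $1,020.47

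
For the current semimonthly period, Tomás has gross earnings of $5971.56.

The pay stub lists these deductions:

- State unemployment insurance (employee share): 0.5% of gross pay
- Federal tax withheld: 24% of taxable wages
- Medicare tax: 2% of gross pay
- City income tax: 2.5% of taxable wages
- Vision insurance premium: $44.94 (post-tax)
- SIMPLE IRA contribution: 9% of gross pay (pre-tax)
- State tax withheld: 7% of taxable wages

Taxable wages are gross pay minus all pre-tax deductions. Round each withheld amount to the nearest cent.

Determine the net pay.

SIMPLE IRA contribution: $5971.56 × 0.09 = $537.44
Taxable wages = $5971.56 − $537.44 = $5434.12
City income tax: $5434.12 × 0.025 = $135.85
State tax withheld: $5434.12 × 0.07 = $380.39
Federal tax withheld: $5434.12 × 0.24 = $1304.19
State unemployment insurance (employee share): $5971.56 × 0.005 = $29.86
Medicare tax: $5971.56 × 0.02 = $119.43
Vision insurance premium: $44.94
Total deductions = $537.44 + $135.85 + $380.39 + $1304.19 + $29.86 + $119.43 + $44.94 = $2552.10
Net pay = $5971.56 − $2552.10 = $3419.46

$3419.46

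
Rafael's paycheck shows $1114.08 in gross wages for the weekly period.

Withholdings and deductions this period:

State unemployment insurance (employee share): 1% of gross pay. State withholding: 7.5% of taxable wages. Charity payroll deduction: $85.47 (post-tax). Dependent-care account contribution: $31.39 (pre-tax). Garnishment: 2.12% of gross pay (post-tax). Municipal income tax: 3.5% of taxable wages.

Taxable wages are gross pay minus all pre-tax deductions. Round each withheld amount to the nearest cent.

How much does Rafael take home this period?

$843.37

Dependent-care account contribution: $31.39
Taxable wages = $1114.08 − $31.39 = $1082.69
State withholding: $1082.69 × 0.075 = $81.20
Municipal income tax: $1082.69 × 0.035 = $37.89
State unemployment insurance (employee share): $1114.08 × 0.01 = $11.14
Garnishment: $1114.08 × 0.0212 = $23.62
Charity payroll deduction: $85.47
Total deductions = $31.39 + $81.20 + $37.89 + $11.14 + $23.62 + $85.47 = $270.71
Net pay = $1114.08 − $270.71 = $843.37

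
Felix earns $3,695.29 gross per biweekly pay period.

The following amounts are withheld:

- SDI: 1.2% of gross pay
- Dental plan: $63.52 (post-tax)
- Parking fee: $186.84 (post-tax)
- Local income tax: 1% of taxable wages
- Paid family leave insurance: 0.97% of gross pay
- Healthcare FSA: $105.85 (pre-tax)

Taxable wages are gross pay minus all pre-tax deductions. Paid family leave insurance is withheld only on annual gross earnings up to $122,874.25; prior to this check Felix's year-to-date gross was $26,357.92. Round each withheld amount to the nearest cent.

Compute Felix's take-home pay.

Healthcare FSA: $105.85
Taxable wages = $3,695.29 − $105.85 = $3,589.44
Local income tax: $3,589.44 × 0.01 = $35.89
Paid family leave insurance: cap not yet reached, full $3,695.29 is subject → $3,695.29 × 0.0097 = $35.84
SDI: $3,695.29 × 0.012 = $44.34
Parking fee: $186.84
Dental plan: $63.52
Total deductions = $105.85 + $35.89 + $35.84 + $44.34 + $186.84 + $63.52 = $472.28
Net pay = $3,695.29 − $472.28 = $3,223.01

$3,223.01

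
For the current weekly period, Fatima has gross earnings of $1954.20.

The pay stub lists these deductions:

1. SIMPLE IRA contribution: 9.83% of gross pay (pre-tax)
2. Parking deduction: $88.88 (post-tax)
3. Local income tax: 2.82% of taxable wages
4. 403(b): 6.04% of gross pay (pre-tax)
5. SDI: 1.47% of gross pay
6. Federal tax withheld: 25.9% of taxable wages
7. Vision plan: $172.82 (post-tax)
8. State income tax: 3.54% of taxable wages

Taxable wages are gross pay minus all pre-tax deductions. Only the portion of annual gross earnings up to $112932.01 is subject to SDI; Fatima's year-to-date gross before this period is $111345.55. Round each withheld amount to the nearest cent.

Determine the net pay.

$828.68

SIMPLE IRA contribution: $1954.20 × 0.0983 = $192.10
403(b): $1954.20 × 0.0604 = $118.03
Pre-tax total = $192.10 + $118.03 = $310.13
Taxable wages = $1954.20 − $310.13 = $1644.07
Local income tax: $1644.07 × 0.0282 = $46.36
State income tax: $1644.07 × 0.0354 = $58.20
Federal tax withheld: $1644.07 × 0.259 = $425.81
SDI: only $112932.01 − $111345.55 = $1586.46 of this check is subject → $1586.46 × 0.0147 = $23.32
Parking deduction: $88.88
Vision plan: $172.82
Total deductions = $192.10 + $118.03 + $46.36 + $58.20 + $425.81 + $23.32 + $88.88 + $172.82 = $1125.52
Net pay = $1954.20 − $1125.52 = $828.68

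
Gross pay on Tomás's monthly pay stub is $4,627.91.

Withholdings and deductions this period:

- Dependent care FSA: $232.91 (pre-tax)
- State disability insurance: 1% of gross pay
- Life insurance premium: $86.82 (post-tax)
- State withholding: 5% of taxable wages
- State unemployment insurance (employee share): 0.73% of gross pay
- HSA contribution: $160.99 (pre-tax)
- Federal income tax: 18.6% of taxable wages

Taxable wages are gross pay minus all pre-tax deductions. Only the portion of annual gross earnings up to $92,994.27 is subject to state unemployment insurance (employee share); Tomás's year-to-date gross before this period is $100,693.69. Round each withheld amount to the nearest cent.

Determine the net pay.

$3,101.68

HSA contribution: $160.99
Dependent care FSA: $232.91
Pre-tax total = $160.99 + $232.91 = $393.90
Taxable wages = $4,627.91 − $393.90 = $4,234.01
Federal income tax: $4,234.01 × 0.186 = $787.53
State withholding: $4,234.01 × 0.05 = $211.70
State disability insurance: $4,627.91 × 0.01 = $46.28
State unemployment insurance (employee share): annual cap $92,994.27 already reached (YTD $100,693.69), so $0.00
Life insurance premium: $86.82
Total deductions = $160.99 + $232.91 + $787.53 + $211.70 + $46.28 + $0.00 + $86.82 = $1,526.23
Net pay = $4,627.91 − $1,526.23 = $3,101.68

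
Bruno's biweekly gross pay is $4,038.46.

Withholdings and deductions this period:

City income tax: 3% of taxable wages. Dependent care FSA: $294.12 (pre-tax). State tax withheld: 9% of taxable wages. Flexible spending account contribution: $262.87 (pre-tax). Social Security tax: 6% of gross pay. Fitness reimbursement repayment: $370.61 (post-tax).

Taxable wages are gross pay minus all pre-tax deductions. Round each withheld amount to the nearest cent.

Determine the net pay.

$2,450.78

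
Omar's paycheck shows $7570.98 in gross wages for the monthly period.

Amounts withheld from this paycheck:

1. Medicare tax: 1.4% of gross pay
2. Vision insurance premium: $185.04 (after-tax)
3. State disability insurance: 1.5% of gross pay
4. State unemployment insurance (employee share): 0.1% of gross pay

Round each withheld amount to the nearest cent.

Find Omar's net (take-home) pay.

$7158.82

State disability insurance: $7570.98 × 0.015 = $113.56
State unemployment insurance (employee share): $7570.98 × 0.001 = $7.57
Medicare tax: $7570.98 × 0.014 = $105.99
Vision insurance premium: $185.04
Total deductions = $113.56 + $7.57 + $105.99 + $185.04 = $412.16
Net pay = $7570.98 − $412.16 = $7158.82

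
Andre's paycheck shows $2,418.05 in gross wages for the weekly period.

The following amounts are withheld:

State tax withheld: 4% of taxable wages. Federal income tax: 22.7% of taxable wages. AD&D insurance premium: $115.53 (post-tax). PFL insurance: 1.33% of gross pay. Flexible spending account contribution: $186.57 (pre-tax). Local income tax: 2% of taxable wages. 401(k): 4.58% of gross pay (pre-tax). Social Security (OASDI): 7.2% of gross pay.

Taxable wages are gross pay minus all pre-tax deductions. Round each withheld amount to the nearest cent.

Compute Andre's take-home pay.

$1,190.29

401(k): $2,418.05 × 0.0458 = $110.75
Flexible spending account contribution: $186.57
Pre-tax total = $110.75 + $186.57 = $297.32
Taxable wages = $2,418.05 − $297.32 = $2,120.73
State tax withheld: $2,120.73 × 0.04 = $84.83
Federal income tax: $2,120.73 × 0.227 = $481.41
Local income tax: $2,120.73 × 0.02 = $42.41
PFL insurance: $2,418.05 × 0.0133 = $32.16
Social Security (OASDI): $2,418.05 × 0.072 = $174.10
AD&D insurance premium: $115.53
Total deductions = $110.75 + $186.57 + $84.83 + $481.41 + $42.41 + $32.16 + $174.10 + $115.53 = $1,227.76
Net pay = $2,418.05 − $1,227.76 = $1,190.29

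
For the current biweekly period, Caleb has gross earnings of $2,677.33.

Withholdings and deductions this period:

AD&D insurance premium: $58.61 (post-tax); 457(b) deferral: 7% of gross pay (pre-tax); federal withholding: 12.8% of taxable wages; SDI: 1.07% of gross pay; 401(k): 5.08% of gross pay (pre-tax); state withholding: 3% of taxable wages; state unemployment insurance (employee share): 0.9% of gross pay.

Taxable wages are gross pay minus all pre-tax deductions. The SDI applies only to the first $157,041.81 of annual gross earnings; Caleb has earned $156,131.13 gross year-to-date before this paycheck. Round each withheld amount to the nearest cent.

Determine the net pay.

401(k): $2,677.33 × 0.0508 = $136.01
457(b) deferral: $2,677.33 × 0.07 = $187.41
Pre-tax total = $136.01 + $187.41 = $323.42
Taxable wages = $2,677.33 − $323.42 = $2,353.91
Federal withholding: $2,353.91 × 0.128 = $301.30
State withholding: $2,353.91 × 0.03 = $70.62
State unemployment insurance (employee share): $2,677.33 × 0.009 = $24.10
SDI: only $157,041.81 − $156,131.13 = $910.68 of this check is subject → $910.68 × 0.0107 = $9.74
AD&D insurance premium: $58.61
Total deductions = $136.01 + $187.41 + $301.30 + $70.62 + $24.10 + $9.74 + $58.61 = $787.79
Net pay = $2,677.33 − $787.79 = $1,889.54

$1,889.54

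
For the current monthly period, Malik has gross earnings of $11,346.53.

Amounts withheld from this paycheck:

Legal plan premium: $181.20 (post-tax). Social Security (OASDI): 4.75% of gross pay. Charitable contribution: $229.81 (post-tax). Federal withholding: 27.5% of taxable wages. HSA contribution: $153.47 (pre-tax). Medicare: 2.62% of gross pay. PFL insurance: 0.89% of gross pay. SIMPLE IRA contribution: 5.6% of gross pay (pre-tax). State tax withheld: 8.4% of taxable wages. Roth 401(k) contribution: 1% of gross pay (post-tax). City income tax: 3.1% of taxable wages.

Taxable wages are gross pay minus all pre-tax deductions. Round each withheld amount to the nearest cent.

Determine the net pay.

SIMPLE IRA contribution: $11,346.53 × 0.056 = $635.41
HSA contribution: $153.47
Pre-tax total = $635.41 + $153.47 = $788.88
Taxable wages = $11,346.53 − $788.88 = $10,557.65
Federal withholding: $10,557.65 × 0.275 = $2,903.35
State tax withheld: $10,557.65 × 0.084 = $886.84
City income tax: $10,557.65 × 0.031 = $327.29
PFL insurance: $11,346.53 × 0.0089 = $100.98
Medicare: $11,346.53 × 0.0262 = $297.28
Social Security (OASDI): $11,346.53 × 0.0475 = $538.96
Charitable contribution: $229.81
Legal plan premium: $181.20
Roth 401(k) contribution: $11,346.53 × 0.01 = $113.47
Total deductions = $635.41 + $153.47 + $2,903.35 + $886.84 + $327.29 + $100.98 + $297.28 + $538.96 + $229.81 + $181.20 + $113.47 = $6,368.06
Net pay = $11,346.53 − $6,368.06 = $4,978.47

$4,978.47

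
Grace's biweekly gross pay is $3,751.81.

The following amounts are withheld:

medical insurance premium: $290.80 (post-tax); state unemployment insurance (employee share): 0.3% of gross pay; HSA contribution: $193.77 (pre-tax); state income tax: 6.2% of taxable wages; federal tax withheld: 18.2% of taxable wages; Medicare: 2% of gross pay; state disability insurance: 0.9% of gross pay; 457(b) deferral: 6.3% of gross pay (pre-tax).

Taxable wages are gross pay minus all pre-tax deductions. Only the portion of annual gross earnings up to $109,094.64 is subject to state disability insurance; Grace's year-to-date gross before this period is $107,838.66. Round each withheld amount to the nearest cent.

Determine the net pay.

457(b) deferral: $3,751.81 × 0.063 = $236.36
HSA contribution: $193.77
Pre-tax total = $236.36 + $193.77 = $430.13
Taxable wages = $3,751.81 − $430.13 = $3,321.68
Federal tax withheld: $3,321.68 × 0.182 = $604.55
State income tax: $3,321.68 × 0.062 = $205.94
State disability insurance: only $109,094.64 − $107,838.66 = $1,255.98 of this check is subject → $1,255.98 × 0.009 = $11.30
State unemployment insurance (employee share): $3,751.81 × 0.003 = $11.26
Medicare: $3,751.81 × 0.02 = $75.04
Medical insurance premium: $290.80
Total deductions = $236.36 + $193.77 + $604.55 + $205.94 + $11.30 + $11.26 + $75.04 + $290.80 = $1,629.02
Net pay = $3,751.81 − $1,629.02 = $2,122.79

$2,122.79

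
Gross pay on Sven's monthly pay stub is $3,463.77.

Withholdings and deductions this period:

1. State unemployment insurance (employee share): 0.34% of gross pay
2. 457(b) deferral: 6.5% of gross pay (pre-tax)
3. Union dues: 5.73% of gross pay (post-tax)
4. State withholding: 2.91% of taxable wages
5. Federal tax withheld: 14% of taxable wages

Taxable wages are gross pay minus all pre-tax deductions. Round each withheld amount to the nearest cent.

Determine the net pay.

457(b) deferral: $3,463.77 × 0.065 = $225.15
Taxable wages = $3,463.77 − $225.15 = $3,238.62
State withholding: $3,238.62 × 0.0291 = $94.24
Federal tax withheld: $3,238.62 × 0.14 = $453.41
State unemployment insurance (employee share): $3,463.77 × 0.0034 = $11.78
Union dues: $3,463.77 × 0.0573 = $198.47
Total deductions = $225.15 + $94.24 + $453.41 + $11.78 + $198.47 = $983.05
Net pay = $3,463.77 − $983.05 = $2,480.72

$2,480.72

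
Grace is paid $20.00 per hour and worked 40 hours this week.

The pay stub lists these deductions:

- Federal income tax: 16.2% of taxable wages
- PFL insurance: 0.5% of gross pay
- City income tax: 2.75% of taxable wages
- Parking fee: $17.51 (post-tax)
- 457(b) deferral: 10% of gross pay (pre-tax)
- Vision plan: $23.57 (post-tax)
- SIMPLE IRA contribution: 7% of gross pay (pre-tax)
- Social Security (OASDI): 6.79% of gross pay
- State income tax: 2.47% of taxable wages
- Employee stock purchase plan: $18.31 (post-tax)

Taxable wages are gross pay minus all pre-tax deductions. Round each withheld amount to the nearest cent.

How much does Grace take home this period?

$404.06

Gross pay: 40 × $20.00 = $800.00
SIMPLE IRA contribution: $800.00 × 0.07 = $56.00
457(b) deferral: $800.00 × 0.1 = $80.00
Pre-tax total = $56.00 + $80.00 = $136.00
Taxable wages = $800.00 − $136.00 = $664.00
State income tax: $664.00 × 0.0247 = $16.40
City income tax: $664.00 × 0.0275 = $18.26
Federal income tax: $664.00 × 0.162 = $107.57
PFL insurance: $800.00 × 0.005 = $4.00
Social Security (OASDI): $800.00 × 0.0679 = $54.32
Vision plan: $23.57
Employee stock purchase plan: $18.31
Parking fee: $17.51
Total deductions = $56.00 + $80.00 + $16.40 + $18.26 + $107.57 + $4.00 + $54.32 + $23.57 + $18.31 + $17.51 = $395.94
Net pay = $800.00 − $395.94 = $404.06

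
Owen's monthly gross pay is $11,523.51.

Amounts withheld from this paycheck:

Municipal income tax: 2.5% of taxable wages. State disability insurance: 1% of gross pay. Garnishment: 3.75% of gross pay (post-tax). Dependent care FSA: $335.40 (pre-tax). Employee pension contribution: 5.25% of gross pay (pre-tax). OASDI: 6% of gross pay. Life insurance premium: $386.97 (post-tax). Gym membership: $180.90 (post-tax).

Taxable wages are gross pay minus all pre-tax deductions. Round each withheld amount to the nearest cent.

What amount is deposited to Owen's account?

$8,511.90

Employee pension contribution: $11,523.51 × 0.0525 = $604.98
Dependent care FSA: $335.40
Pre-tax total = $604.98 + $335.40 = $940.38
Taxable wages = $11,523.51 − $940.38 = $10,583.13
Municipal income tax: $10,583.13 × 0.025 = $264.58
State disability insurance: $11,523.51 × 0.01 = $115.24
OASDI: $11,523.51 × 0.06 = $691.41
Garnishment: $11,523.51 × 0.0375 = $432.13
Gym membership: $180.90
Life insurance premium: $386.97
Total deductions = $604.98 + $335.40 + $264.58 + $115.24 + $691.41 + $432.13 + $180.90 + $386.97 = $3,011.61
Net pay = $11,523.51 − $3,011.61 = $8,511.90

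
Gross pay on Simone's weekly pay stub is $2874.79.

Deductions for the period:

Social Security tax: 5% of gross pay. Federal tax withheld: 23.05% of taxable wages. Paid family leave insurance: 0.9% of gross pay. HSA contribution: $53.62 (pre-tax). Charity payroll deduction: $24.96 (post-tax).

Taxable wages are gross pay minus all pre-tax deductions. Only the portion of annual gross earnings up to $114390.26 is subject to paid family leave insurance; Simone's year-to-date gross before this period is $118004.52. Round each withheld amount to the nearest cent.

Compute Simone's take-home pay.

$2002.19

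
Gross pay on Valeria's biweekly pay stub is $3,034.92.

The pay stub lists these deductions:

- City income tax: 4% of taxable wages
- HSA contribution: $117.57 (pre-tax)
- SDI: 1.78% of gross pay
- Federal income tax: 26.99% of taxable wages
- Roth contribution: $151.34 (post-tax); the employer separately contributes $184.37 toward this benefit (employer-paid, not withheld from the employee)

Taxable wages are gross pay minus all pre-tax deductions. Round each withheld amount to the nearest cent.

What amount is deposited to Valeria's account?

$1,807.91

HSA contribution: $117.57
Taxable wages = $3,034.92 − $117.57 = $2,917.35
City income tax: $2,917.35 × 0.04 = $116.69
Federal income tax: $2,917.35 × 0.2699 = $787.39
SDI: $3,034.92 × 0.0178 = $54.02
Roth contribution: $151.34
(Employer's $184.37 toward Roth contribution is not withheld from the employee.)
Total deductions = $117.57 + $116.69 + $787.39 + $54.02 + $151.34 = $1,227.01
Net pay = $3,034.92 − $1,227.01 = $1,807.91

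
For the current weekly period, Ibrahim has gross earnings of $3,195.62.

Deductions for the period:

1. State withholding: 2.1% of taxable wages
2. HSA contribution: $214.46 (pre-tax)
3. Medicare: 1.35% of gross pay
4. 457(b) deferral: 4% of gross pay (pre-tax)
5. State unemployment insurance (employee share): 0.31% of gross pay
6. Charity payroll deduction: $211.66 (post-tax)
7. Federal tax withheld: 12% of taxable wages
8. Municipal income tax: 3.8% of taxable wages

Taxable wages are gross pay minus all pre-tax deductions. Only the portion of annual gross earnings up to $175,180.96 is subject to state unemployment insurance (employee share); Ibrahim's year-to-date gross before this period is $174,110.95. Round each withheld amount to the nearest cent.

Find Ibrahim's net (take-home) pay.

$2,084.47

457(b) deferral: $3,195.62 × 0.04 = $127.82
HSA contribution: $214.46
Pre-tax total = $127.82 + $214.46 = $342.28
Taxable wages = $3,195.62 − $342.28 = $2,853.34
Federal tax withheld: $2,853.34 × 0.12 = $342.40
Municipal income tax: $2,853.34 × 0.038 = $108.43
State withholding: $2,853.34 × 0.021 = $59.92
State unemployment insurance (employee share): only $175,180.96 − $174,110.95 = $1,070.01 of this check is subject → $1,070.01 × 0.0031 = $3.32
Medicare: $3,195.62 × 0.0135 = $43.14
Charity payroll deduction: $211.66
Total deductions = $127.82 + $214.46 + $342.40 + $108.43 + $59.92 + $3.32 + $43.14 + $211.66 = $1,111.15
Net pay = $3,195.62 − $1,111.15 = $2,084.47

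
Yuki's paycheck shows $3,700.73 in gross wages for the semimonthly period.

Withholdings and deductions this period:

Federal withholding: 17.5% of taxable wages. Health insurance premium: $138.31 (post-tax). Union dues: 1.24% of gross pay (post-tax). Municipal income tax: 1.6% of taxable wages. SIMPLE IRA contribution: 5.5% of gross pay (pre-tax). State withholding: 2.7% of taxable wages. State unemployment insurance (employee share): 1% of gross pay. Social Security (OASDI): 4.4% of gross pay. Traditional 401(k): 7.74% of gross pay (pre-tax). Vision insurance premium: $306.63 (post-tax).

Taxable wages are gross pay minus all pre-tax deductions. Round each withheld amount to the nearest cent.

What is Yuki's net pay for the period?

Traditional 401(k): $3,700.73 × 0.0774 = $286.44
SIMPLE IRA contribution: $3,700.73 × 0.055 = $203.54
Pre-tax total = $286.44 + $203.54 = $489.98
Taxable wages = $3,700.73 − $489.98 = $3,210.75
Municipal income tax: $3,210.75 × 0.016 = $51.37
Federal withholding: $3,210.75 × 0.175 = $561.88
State withholding: $3,210.75 × 0.027 = $86.69
Social Security (OASDI): $3,700.73 × 0.044 = $162.83
State unemployment insurance (employee share): $3,700.73 × 0.01 = $37.01
Health insurance premium: $138.31
Vision insurance premium: $306.63
Union dues: $3,700.73 × 0.0124 = $45.89
Total deductions = $286.44 + $203.54 + $51.37 + $561.88 + $86.69 + $162.83 + $37.01 + $138.31 + $306.63 + $45.89 = $1,880.59
Net pay = $3,700.73 − $1,880.59 = $1,820.14

$1,820.14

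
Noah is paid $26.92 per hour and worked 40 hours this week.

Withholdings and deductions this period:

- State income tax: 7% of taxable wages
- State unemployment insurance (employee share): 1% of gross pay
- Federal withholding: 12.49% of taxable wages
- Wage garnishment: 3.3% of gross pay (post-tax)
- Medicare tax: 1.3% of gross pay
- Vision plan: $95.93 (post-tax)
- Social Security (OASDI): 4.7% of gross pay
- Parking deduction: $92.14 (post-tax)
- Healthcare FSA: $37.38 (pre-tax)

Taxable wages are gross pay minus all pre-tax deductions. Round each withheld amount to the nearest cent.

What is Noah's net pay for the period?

Gross pay: 40 × $26.92 = $1076.80
Healthcare FSA: $37.38
Taxable wages = $1076.80 − $37.38 = $1039.42
State income tax: $1039.42 × 0.07 = $72.76
Federal withholding: $1039.42 × 0.1249 = $129.82
Medicare tax: $1076.80 × 0.013 = $14.00
Social Security (OASDI): $1076.80 × 0.047 = $50.61
State unemployment insurance (employee share): $1076.80 × 0.01 = $10.77
Parking deduction: $92.14
Wage garnishment: $1076.80 × 0.033 = $35.53
Vision plan: $95.93
Total deductions = $37.38 + $72.76 + $129.82 + $14.00 + $50.61 + $10.77 + $92.14 + $35.53 + $95.93 = $538.94
Net pay = $1076.80 − $538.94 = $537.86

$537.86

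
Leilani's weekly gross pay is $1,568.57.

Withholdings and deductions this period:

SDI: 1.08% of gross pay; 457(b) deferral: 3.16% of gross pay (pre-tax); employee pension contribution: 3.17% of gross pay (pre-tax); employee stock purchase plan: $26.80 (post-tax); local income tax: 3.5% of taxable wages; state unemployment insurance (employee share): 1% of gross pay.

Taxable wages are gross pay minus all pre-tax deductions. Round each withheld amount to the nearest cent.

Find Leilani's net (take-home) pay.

457(b) deferral: $1,568.57 × 0.0316 = $49.57
Employee pension contribution: $1,568.57 × 0.0317 = $49.72
Pre-tax total = $49.57 + $49.72 = $99.29
Taxable wages = $1,568.57 − $99.29 = $1,469.28
Local income tax: $1,469.28 × 0.035 = $51.42
SDI: $1,568.57 × 0.0108 = $16.94
State unemployment insurance (employee share): $1,568.57 × 0.01 = $15.69
Employee stock purchase plan: $26.80
Total deductions = $49.57 + $49.72 + $51.42 + $16.94 + $15.69 + $26.80 = $210.14
Net pay = $1,568.57 − $210.14 = $1,358.43

$1,358.43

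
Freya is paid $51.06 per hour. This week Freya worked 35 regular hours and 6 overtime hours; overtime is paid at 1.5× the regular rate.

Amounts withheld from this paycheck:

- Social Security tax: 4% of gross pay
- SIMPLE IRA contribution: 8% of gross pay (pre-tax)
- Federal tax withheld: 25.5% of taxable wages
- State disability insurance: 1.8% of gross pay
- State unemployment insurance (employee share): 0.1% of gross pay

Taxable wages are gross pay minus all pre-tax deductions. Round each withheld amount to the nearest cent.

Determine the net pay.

Regular pay: 35 × $51.06 = $1,787.10
Overtime pay: 6 × $51.06 × 1.5 = $459.54
Gross pay = $1,787.10 + $459.54 = $2,246.64
SIMPLE IRA contribution: $2,246.64 × 0.08 = $179.73
Taxable wages = $2,246.64 − $179.73 = $2,066.91
Federal tax withheld: $2,066.91 × 0.255 = $527.06
Social Security tax: $2,246.64 × 0.04 = $89.87
State unemployment insurance (employee share): $2,246.64 × 0.001 = $2.25
State disability insurance: $2,246.64 × 0.018 = $40.44
Total deductions = $179.73 + $527.06 + $89.87 + $2.25 + $40.44 = $839.35
Net pay = $2,246.64 − $839.35 = $1,407.29

$1,407.29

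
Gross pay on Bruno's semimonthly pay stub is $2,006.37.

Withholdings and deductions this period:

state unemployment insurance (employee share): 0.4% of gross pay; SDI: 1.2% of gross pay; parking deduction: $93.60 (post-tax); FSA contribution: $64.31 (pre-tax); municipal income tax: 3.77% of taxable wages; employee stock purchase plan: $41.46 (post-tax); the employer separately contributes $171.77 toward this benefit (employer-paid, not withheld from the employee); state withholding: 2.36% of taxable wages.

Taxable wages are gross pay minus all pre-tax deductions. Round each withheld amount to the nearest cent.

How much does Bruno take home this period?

$1,655.84

FSA contribution: $64.31
Taxable wages = $2,006.37 − $64.31 = $1,942.06
State withholding: $1,942.06 × 0.0236 = $45.83
Municipal income tax: $1,942.06 × 0.0377 = $73.22
SDI: $2,006.37 × 0.012 = $24.08
State unemployment insurance (employee share): $2,006.37 × 0.004 = $8.03
Parking deduction: $93.60
Employee stock purchase plan: $41.46
(Employer's $171.77 toward employee stock purchase plan is not withheld from the employee.)
Total deductions = $64.31 + $45.83 + $73.22 + $24.08 + $8.03 + $93.60 + $41.46 = $350.53
Net pay = $2,006.37 − $350.53 = $1,655.84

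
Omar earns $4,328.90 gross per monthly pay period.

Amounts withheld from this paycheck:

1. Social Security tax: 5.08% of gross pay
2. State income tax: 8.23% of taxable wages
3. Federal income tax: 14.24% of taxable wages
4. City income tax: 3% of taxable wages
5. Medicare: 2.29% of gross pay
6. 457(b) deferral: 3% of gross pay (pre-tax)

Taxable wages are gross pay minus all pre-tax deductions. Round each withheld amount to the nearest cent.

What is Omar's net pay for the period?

457(b) deferral: $4,328.90 × 0.03 = $129.87
Taxable wages = $4,328.90 − $129.87 = $4,199.03
Federal income tax: $4,199.03 × 0.1424 = $597.94
City income tax: $4,199.03 × 0.03 = $125.97
State income tax: $4,199.03 × 0.0823 = $345.58
Social Security tax: $4,328.90 × 0.0508 = $219.91
Medicare: $4,328.90 × 0.0229 = $99.13
Total deductions = $129.87 + $597.94 + $125.97 + $345.58 + $219.91 + $99.13 = $1,518.40
Net pay = $4,328.90 − $1,518.40 = $2,810.50

$2,810.50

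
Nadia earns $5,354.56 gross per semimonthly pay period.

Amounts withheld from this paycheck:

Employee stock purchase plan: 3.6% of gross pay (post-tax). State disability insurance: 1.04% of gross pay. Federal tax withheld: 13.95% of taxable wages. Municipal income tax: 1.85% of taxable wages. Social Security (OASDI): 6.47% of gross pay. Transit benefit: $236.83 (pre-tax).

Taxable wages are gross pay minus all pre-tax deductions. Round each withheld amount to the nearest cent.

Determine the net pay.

Transit benefit: $236.83
Taxable wages = $5,354.56 − $236.83 = $5,117.73
Municipal income tax: $5,117.73 × 0.0185 = $94.68
Federal tax withheld: $5,117.73 × 0.1395 = $713.92
State disability insurance: $5,354.56 × 0.0104 = $55.69
Social Security (OASDI): $5,354.56 × 0.0647 = $346.44
Employee stock purchase plan: $5,354.56 × 0.036 = $192.76
Total deductions = $236.83 + $94.68 + $713.92 + $55.69 + $346.44 + $192.76 = $1,640.32
Net pay = $5,354.56 − $1,640.32 = $3,714.24

$3,714.24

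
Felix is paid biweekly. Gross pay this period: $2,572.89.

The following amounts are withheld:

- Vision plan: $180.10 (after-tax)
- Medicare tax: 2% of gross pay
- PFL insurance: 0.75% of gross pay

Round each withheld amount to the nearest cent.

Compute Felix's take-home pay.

$2,322.03

PFL insurance: $2,572.89 × 0.0075 = $19.30
Medicare tax: $2,572.89 × 0.02 = $51.46
Vision plan: $180.10
Total deductions = $19.30 + $51.46 + $180.10 = $250.86
Net pay = $2,572.89 − $250.86 = $2,322.03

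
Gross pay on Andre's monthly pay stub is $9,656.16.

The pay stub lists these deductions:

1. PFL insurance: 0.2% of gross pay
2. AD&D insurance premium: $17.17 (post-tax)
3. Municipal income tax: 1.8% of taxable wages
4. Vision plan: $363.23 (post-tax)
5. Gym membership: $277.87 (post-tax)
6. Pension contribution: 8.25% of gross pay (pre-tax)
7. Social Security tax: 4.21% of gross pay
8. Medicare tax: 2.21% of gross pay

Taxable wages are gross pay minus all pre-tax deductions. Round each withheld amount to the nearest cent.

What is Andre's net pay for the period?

Pension contribution: $9,656.16 × 0.0825 = $796.63
Taxable wages = $9,656.16 − $796.63 = $8,859.53
Municipal income tax: $8,859.53 × 0.018 = $159.47
Social Security tax: $9,656.16 × 0.0421 = $406.52
Medicare tax: $9,656.16 × 0.0221 = $213.40
PFL insurance: $9,656.16 × 0.002 = $19.31
Gym membership: $277.87
AD&D insurance premium: $17.17
Vision plan: $363.23
Total deductions = $796.63 + $159.47 + $406.52 + $213.40 + $19.31 + $277.87 + $17.17 + $363.23 = $2,253.60
Net pay = $9,656.16 − $2,253.60 = $7,402.56

$7,402.56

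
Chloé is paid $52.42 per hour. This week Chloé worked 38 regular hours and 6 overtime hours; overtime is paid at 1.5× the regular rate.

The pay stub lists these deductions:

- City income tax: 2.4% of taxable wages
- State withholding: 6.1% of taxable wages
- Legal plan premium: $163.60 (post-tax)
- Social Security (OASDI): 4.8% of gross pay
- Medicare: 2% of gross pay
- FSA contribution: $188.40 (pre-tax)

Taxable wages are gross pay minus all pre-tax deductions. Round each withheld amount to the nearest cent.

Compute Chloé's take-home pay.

Regular pay: 38 × $52.42 = $1,991.96
Overtime pay: 6 × $52.42 × 1.5 = $471.78
Gross pay = $1,991.96 + $471.78 = $2,463.74
FSA contribution: $188.40
Taxable wages = $2,463.74 − $188.40 = $2,275.34
State withholding: $2,275.34 × 0.061 = $138.80
City income tax: $2,275.34 × 0.024 = $54.61
Social Security (OASDI): $2,463.74 × 0.048 = $118.26
Medicare: $2,463.74 × 0.02 = $49.27
Legal plan premium: $163.60
Total deductions = $188.40 + $138.80 + $54.61 + $118.26 + $49.27 + $163.60 = $712.94
Net pay = $2,463.74 − $712.94 = $1,750.80

$1,750.80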